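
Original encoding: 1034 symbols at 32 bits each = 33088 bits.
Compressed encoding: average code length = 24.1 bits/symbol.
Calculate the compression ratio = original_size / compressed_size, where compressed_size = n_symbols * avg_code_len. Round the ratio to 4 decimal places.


original_size = n_symbols * orig_bits = 1034 * 32 = 33088 bits
compressed_size = n_symbols * avg_code_len = 1034 * 24.1 = 24919.4 bits
ratio = original_size / compressed_size = 33088 / 24919.4 = 1.3278

Compression ratio = 1.3278


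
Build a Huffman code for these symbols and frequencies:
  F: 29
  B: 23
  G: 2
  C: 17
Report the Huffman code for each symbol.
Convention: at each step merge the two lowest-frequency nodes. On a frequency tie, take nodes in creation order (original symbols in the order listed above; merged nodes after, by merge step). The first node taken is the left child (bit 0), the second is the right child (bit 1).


Huffman tree construction:
Step 1: Merge G(2) + C(17) = 19
Step 2: Merge (G+C)(19) + B(23) = 42
Step 3: Merge F(29) + ((G+C)+B)(42) = 71
Read each symbol's code off the tree from the root (left child = 0, right child = 1).

Codes:
  F: 0 (length 1)
  B: 11 (length 2)
  G: 100 (length 3)
  C: 101 (length 3)
Average code length: 132/71 = 1.8592 bits/symbol


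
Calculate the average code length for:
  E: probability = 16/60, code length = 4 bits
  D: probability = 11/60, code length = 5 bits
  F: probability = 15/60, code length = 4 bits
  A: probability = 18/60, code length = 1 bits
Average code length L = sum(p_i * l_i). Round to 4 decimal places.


Weighted contributions p_i * l_i:
  E: (16/60) * 4 = 64/60
  D: (11/60) * 5 = 55/60
  F: (15/60) * 4 = 60/60
  A: (18/60) * 1 = 18/60
Sum = (64 + 55 + 60 + 18)/60 = 197/60

L = 197/60 = 3.2833 bits/symbol


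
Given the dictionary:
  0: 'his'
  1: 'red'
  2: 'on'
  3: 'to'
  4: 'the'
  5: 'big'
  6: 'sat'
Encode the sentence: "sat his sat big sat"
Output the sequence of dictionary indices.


Look up each word in the dictionary:
  'sat' -> 6
  'his' -> 0
  'sat' -> 6
  'big' -> 5
  'sat' -> 6

Encoded: [6, 0, 6, 5, 6]


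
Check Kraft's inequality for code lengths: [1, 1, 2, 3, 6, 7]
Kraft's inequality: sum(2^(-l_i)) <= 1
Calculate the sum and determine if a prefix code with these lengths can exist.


Sum = 2^(-1) + 2^(-1) + 2^(-2) + 2^(-3) + 2^(-6) + 2^(-7)
    = 0.5 + 0.5 + 0.25 + 0.125 + 0.015625 + 0.0078125
    = 179/128 = 1.3984375
Since 1.3984375 > 1, Kraft's inequality is NOT satisfied.
A prefix code with these lengths CANNOT exist.

Kraft sum = 1.3984375. Not satisfied.


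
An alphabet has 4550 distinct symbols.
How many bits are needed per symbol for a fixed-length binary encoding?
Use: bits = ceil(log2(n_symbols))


log2(4550) = 12.1517
Bracket: 2^12 = 4096 < 4550 <= 2^13 = 8192
So ceil(log2(4550)) = 13

bits = ceil(log2(4550)) = ceil(12.1517) = 13 bits


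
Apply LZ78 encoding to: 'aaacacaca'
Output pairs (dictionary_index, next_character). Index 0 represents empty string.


LZ78 encoding steps:
Dictionary: {0: ''}
Step 1: w='' (idx 0), next='a' -> output (0, 'a'), add 'a' as idx 1
Step 2: w='a' (idx 1), next='a' -> output (1, 'a'), add 'aa' as idx 2
Step 3: w='' (idx 0), next='c' -> output (0, 'c'), add 'c' as idx 3
Step 4: w='a' (idx 1), next='c' -> output (1, 'c'), add 'ac' as idx 4
Step 5: w='ac' (idx 4), next='a' -> output (4, 'a'), add 'aca' as idx 5


Encoded: [(0, 'a'), (1, 'a'), (0, 'c'), (1, 'c'), (4, 'a')]


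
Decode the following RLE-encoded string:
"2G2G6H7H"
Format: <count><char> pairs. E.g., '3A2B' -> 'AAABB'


Expanding each <count><char> pair:
  2G -> 'GG'
  2G -> 'GG'
  6H -> 'HHHHHH'
  7H -> 'HHHHHHH'

Decoded = GGGGHHHHHHHHHHHHH


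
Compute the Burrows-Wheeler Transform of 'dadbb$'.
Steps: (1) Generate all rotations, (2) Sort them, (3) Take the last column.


Rotations (sorted):
  0: $dadbb -> last char: b
  1: adbb$d -> last char: d
  2: b$dadb -> last char: b
  3: bb$dad -> last char: d
  4: dadbb$ -> last char: $
  5: dbb$da -> last char: a


BWT = bdbd$a


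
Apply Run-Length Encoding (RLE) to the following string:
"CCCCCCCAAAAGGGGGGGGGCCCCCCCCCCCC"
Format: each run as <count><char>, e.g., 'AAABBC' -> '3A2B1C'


Scanning runs left to right:
  i=0: run of 'C' x 7 -> '7C'
  i=7: run of 'A' x 4 -> '4A'
  i=11: run of 'G' x 9 -> '9G'
  i=20: run of 'C' x 12 -> '12C'

RLE = 7C4A9G12C


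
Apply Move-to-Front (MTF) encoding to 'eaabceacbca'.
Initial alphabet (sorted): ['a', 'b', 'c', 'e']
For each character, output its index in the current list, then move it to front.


MTF encoding:
'e': index 3 in ['a', 'b', 'c', 'e'] -> ['e', 'a', 'b', 'c']
'a': index 1 in ['e', 'a', 'b', 'c'] -> ['a', 'e', 'b', 'c']
'a': index 0 in ['a', 'e', 'b', 'c'] -> ['a', 'e', 'b', 'c']
'b': index 2 in ['a', 'e', 'b', 'c'] -> ['b', 'a', 'e', 'c']
'c': index 3 in ['b', 'a', 'e', 'c'] -> ['c', 'b', 'a', 'e']
'e': index 3 in ['c', 'b', 'a', 'e'] -> ['e', 'c', 'b', 'a']
'a': index 3 in ['e', 'c', 'b', 'a'] -> ['a', 'e', 'c', 'b']
'c': index 2 in ['a', 'e', 'c', 'b'] -> ['c', 'a', 'e', 'b']
'b': index 3 in ['c', 'a', 'e', 'b'] -> ['b', 'c', 'a', 'e']
'c': index 1 in ['b', 'c', 'a', 'e'] -> ['c', 'b', 'a', 'e']
'a': index 2 in ['c', 'b', 'a', 'e'] -> ['a', 'c', 'b', 'e']


Output: [3, 1, 0, 2, 3, 3, 3, 2, 3, 1, 2]


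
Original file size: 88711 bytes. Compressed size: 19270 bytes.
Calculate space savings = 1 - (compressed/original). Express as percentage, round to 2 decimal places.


ratio = compressed/original = 19270/88711 = 0.217222
savings = 1 - ratio = 1 - 0.217222 = 0.782778
as a percentage: 0.782778 * 100 = 78.28%

Space savings = 1 - 19270/88711 = 78.28%


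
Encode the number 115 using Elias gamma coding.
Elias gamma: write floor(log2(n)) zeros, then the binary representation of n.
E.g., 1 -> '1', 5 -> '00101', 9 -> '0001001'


num_bits = floor(log2(115)) + 1 = 7
leading_zeros = num_bits - 1 = 6
binary(115) = 1110011

Elias gamma(115) = '000000' + '1110011' = 0000001110011 (13 bits)


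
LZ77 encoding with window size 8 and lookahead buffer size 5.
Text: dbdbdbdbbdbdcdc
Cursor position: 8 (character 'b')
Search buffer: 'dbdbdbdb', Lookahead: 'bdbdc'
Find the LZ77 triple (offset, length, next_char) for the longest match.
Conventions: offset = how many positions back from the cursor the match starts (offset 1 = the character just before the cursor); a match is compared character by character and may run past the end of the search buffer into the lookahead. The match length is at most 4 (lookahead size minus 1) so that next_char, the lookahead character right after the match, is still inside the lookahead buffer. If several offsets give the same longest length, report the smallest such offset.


Try each offset into the search buffer:
  offset=1 (pos 7, char 'b'): match length 1
  offset=2 (pos 6, char 'd'): match length 0
  offset=3 (pos 5, char 'b'): match length 3
  offset=4 (pos 4, char 'd'): match length 0
  offset=5 (pos 3, char 'b'): match length 4
  offset=6 (pos 2, char 'd'): match length 0
  offset=7 (pos 1, char 'b'): match length 4
  offset=8 (pos 0, char 'd'): match length 0
Longest match has length 4, found at offsets 5, 7; take the smallest, offset 5.
next_char = character at position 8 + 4 = 12 -> 'c'

Best match: offset=5, length=4 (matching 'bdbd' starting at position 3)
LZ77 triple: (5, 4, 'c')


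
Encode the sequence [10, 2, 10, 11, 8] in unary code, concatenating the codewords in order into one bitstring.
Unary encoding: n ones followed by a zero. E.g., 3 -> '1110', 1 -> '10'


Encode each number as n ones followed by a terminating 0:
  10 -> 11111111110 (11 bits)
  2 -> 110 (3 bits)
  10 -> 11111111110 (11 bits)
  11 -> 111111111110 (12 bits)
  8 -> 111111110 (9 bits)
Total length = 11 + 3 + 11 + 12 + 9 = 46 bits.

Unary([10, 2, 10, 11, 8]) = 1111111111011011111111110111111111110111111110 (46 bits)


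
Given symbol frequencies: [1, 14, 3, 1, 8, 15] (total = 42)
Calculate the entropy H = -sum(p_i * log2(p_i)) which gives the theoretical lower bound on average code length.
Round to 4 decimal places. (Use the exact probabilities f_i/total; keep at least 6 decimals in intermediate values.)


Per-symbol terms -p_i * log2(p_i) with p_i = f_i/42:
  p = 1/42 = 0.023810: log2(p) = -5.392317, -p*log2(p) = 0.128389
  p = 14/42 = 0.333333: log2(p) = -1.584963, -p*log2(p) = 0.528321
  p = 3/42 = 0.071429: log2(p) = -3.807355, -p*log2(p) = 0.271954
  p = 1/42 = 0.023810: log2(p) = -5.392317, -p*log2(p) = 0.128389
  p = 8/42 = 0.190476: log2(p) = -2.392317, -p*log2(p) = 0.455680
  p = 15/42 = 0.357143: log2(p) = -1.485427, -p*log2(p) = 0.530510
H = 0.128389 + 0.528321 + 0.271954 + 0.128389 + 0.455680 + 0.530510 = 2.043243

H = 2.0432 bits/symbol


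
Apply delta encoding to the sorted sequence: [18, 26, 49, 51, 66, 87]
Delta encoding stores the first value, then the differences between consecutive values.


First value: 18
Deltas:
  26 - 18 = 8
  49 - 26 = 23
  51 - 49 = 2
  66 - 51 = 15
  87 - 66 = 21


Delta encoded: [18, 8, 23, 2, 15, 21]


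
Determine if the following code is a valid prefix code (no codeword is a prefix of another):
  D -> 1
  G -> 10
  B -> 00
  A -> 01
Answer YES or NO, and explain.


Checking each pair (does one codeword prefix another?):
  D='1' vs G='10': prefix -- VIOLATION

NO -- this is NOT a valid prefix code. D (1) is a prefix of G (10).


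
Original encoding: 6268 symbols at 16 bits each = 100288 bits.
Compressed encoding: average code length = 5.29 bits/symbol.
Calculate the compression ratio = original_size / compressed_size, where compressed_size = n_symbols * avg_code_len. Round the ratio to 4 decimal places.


original_size = n_symbols * orig_bits = 6268 * 16 = 100288 bits
compressed_size = n_symbols * avg_code_len = 6268 * 5.29 = 33157.72 bits
ratio = original_size / compressed_size = 100288 / 33157.72 = 3.0246

Compression ratio = 3.0246


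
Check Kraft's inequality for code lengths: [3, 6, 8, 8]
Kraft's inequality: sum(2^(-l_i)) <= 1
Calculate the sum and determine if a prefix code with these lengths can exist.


Sum = 2^(-3) + 2^(-6) + 2^(-8) + 2^(-8)
    = 0.125 + 0.015625 + 0.00390625 + 0.00390625
    = 38/256 = 0.1484375
Since 0.1484375 <= 1, Kraft's inequality IS satisfied.
A prefix code with these lengths CAN exist.

Kraft sum = 0.1484375. Satisfied.


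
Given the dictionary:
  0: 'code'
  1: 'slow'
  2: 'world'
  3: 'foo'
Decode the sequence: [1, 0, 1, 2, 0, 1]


Look up each index in the dictionary:
  1 -> 'slow'
  0 -> 'code'
  1 -> 'slow'
  2 -> 'world'
  0 -> 'code'
  1 -> 'slow'

Decoded: "slow code slow world code slow"


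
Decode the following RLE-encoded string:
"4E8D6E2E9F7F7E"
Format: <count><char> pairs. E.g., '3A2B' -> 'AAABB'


Expanding each <count><char> pair:
  4E -> 'EEEE'
  8D -> 'DDDDDDDD'
  6E -> 'EEEEEE'
  2E -> 'EE'
  9F -> 'FFFFFFFFF'
  7F -> 'FFFFFFF'
  7E -> 'EEEEEEE'

Decoded = EEEEDDDDDDDDEEEEEEEEFFFFFFFFFFFFFFFFEEEEEEE


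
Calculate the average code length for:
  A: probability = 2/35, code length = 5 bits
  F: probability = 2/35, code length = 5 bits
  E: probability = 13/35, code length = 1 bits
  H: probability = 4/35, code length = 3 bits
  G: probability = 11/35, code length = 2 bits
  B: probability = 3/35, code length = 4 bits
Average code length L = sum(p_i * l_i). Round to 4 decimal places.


Weighted contributions p_i * l_i:
  A: (2/35) * 5 = 10/35
  F: (2/35) * 5 = 10/35
  E: (13/35) * 1 = 13/35
  H: (4/35) * 3 = 12/35
  G: (11/35) * 2 = 22/35
  B: (3/35) * 4 = 12/35
Sum = (10 + 10 + 13 + 12 + 22 + 12)/35 = 79/35

L = 79/35 = 2.2571 bits/symbol


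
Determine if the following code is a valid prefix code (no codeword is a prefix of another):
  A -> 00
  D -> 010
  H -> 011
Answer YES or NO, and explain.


Checking each pair (does one codeword prefix another?):
  A='00' vs D='010': no prefix
  A='00' vs H='011': no prefix
  D='010' vs A='00': no prefix
  D='010' vs H='011': no prefix
  H='011' vs A='00': no prefix
  H='011' vs D='010': no prefix
No violation found over all pairs.

YES -- this is a valid prefix code. No codeword is a prefix of any other codeword.


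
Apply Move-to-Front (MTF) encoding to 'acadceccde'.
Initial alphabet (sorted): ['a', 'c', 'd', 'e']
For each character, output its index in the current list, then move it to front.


MTF encoding:
'a': index 0 in ['a', 'c', 'd', 'e'] -> ['a', 'c', 'd', 'e']
'c': index 1 in ['a', 'c', 'd', 'e'] -> ['c', 'a', 'd', 'e']
'a': index 1 in ['c', 'a', 'd', 'e'] -> ['a', 'c', 'd', 'e']
'd': index 2 in ['a', 'c', 'd', 'e'] -> ['d', 'a', 'c', 'e']
'c': index 2 in ['d', 'a', 'c', 'e'] -> ['c', 'd', 'a', 'e']
'e': index 3 in ['c', 'd', 'a', 'e'] -> ['e', 'c', 'd', 'a']
'c': index 1 in ['e', 'c', 'd', 'a'] -> ['c', 'e', 'd', 'a']
'c': index 0 in ['c', 'e', 'd', 'a'] -> ['c', 'e', 'd', 'a']
'd': index 2 in ['c', 'e', 'd', 'a'] -> ['d', 'c', 'e', 'a']
'e': index 2 in ['d', 'c', 'e', 'a'] -> ['e', 'd', 'c', 'a']


Output: [0, 1, 1, 2, 2, 3, 1, 0, 2, 2]


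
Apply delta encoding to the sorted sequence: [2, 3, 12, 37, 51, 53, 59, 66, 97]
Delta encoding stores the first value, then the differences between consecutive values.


First value: 2
Deltas:
  3 - 2 = 1
  12 - 3 = 9
  37 - 12 = 25
  51 - 37 = 14
  53 - 51 = 2
  59 - 53 = 6
  66 - 59 = 7
  97 - 66 = 31


Delta encoded: [2, 1, 9, 25, 14, 2, 6, 7, 31]


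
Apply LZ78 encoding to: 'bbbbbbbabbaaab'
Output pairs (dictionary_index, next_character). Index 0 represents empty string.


LZ78 encoding steps:
Dictionary: {0: ''}
Step 1: w='' (idx 0), next='b' -> output (0, 'b'), add 'b' as idx 1
Step 2: w='b' (idx 1), next='b' -> output (1, 'b'), add 'bb' as idx 2
Step 3: w='bb' (idx 2), next='b' -> output (2, 'b'), add 'bbb' as idx 3
Step 4: w='b' (idx 1), next='a' -> output (1, 'a'), add 'ba' as idx 4
Step 5: w='bb' (idx 2), next='a' -> output (2, 'a'), add 'bba' as idx 5
Step 6: w='' (idx 0), next='a' -> output (0, 'a'), add 'a' as idx 6
Step 7: w='a' (idx 6), next='b' -> output (6, 'b'), add 'ab' as idx 7


Encoded: [(0, 'b'), (1, 'b'), (2, 'b'), (1, 'a'), (2, 'a'), (0, 'a'), (6, 'b')]


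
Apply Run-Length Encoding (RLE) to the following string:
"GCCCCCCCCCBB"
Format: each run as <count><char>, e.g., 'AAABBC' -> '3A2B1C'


Scanning runs left to right:
  i=0: run of 'G' x 1 -> '1G'
  i=1: run of 'C' x 9 -> '9C'
  i=10: run of 'B' x 2 -> '2B'

RLE = 1G9C2B


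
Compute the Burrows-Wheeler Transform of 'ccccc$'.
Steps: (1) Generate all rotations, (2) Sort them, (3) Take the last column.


Rotations (sorted):
  0: $ccccc -> last char: c
  1: c$cccc -> last char: c
  2: cc$ccc -> last char: c
  3: ccc$cc -> last char: c
  4: cccc$c -> last char: c
  5: ccccc$ -> last char: $


BWT = ccccc$


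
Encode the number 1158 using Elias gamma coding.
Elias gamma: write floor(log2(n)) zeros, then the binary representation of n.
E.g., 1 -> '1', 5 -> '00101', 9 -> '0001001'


num_bits = floor(log2(1158)) + 1 = 11
leading_zeros = num_bits - 1 = 10
binary(1158) = 10010000110

Elias gamma(1158) = '0000000000' + '10010000110' = 000000000010010000110 (21 bits)


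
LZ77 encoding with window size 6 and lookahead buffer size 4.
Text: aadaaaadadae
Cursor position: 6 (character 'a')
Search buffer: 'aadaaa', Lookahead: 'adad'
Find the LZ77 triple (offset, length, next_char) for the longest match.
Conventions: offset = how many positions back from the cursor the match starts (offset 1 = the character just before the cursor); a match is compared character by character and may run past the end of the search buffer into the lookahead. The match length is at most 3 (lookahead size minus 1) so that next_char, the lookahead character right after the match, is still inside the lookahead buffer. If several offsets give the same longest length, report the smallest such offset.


Try each offset into the search buffer:
  offset=1 (pos 5, char 'a'): match length 1
  offset=2 (pos 4, char 'a'): match length 1
  offset=3 (pos 3, char 'a'): match length 1
  offset=4 (pos 2, char 'd'): match length 0
  offset=5 (pos 1, char 'a'): match length 3
  offset=6 (pos 0, char 'a'): match length 1
Longest match has length 3 at offset 5.
next_char = character at position 6 + 3 = 9 -> 'd'

Best match: offset=5, length=3 (matching 'ada' starting at position 1)
LZ77 triple: (5, 3, 'd')


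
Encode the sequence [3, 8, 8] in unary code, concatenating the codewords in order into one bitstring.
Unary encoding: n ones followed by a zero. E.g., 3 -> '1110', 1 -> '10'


Encode each number as n ones followed by a terminating 0:
  3 -> 1110 (4 bits)
  8 -> 111111110 (9 bits)
  8 -> 111111110 (9 bits)
Total length = 4 + 9 + 9 = 22 bits.

Unary([3, 8, 8]) = 1110111111110111111110 (22 bits)


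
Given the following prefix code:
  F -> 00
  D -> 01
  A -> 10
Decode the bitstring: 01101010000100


Decoding step by step:
Bits 01 -> D
Bits 10 -> A
Bits 10 -> A
Bits 10 -> A
Bits 00 -> F
Bits 01 -> D
Bits 00 -> F


Decoded message: DAAAFDF


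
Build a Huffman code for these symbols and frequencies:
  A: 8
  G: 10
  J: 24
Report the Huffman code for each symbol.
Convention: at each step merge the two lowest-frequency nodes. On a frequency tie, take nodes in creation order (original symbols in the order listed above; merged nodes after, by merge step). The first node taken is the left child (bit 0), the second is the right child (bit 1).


Huffman tree construction:
Step 1: Merge A(8) + G(10) = 18
Step 2: Merge (A+G)(18) + J(24) = 42
Read each symbol's code off the tree from the root (left child = 0, right child = 1).

Codes:
  A: 00 (length 2)
  G: 01 (length 2)
  J: 1 (length 1)
Average code length: 60/42 = 1.4286 bits/symbol


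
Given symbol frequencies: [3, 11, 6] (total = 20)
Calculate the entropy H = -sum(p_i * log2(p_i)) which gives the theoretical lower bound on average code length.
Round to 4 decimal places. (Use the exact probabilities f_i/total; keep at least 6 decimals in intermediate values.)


Per-symbol terms -p_i * log2(p_i) with p_i = f_i/20:
  p = 3/20 = 0.150000: log2(p) = -2.736966, -p*log2(p) = 0.410545
  p = 11/20 = 0.550000: log2(p) = -0.862496, -p*log2(p) = 0.474373
  p = 6/20 = 0.300000: log2(p) = -1.736966, -p*log2(p) = 0.521090
H = 0.410545 + 0.474373 + 0.521090 = 1.406008

H = 1.406 bits/symbol


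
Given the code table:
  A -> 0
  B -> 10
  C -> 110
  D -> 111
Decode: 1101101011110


Decoding:
110 -> C
110 -> C
10 -> B
111 -> D
10 -> B


Result: CCBDB


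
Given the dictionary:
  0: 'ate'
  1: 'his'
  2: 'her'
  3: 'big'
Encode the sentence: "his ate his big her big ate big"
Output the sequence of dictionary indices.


Look up each word in the dictionary:
  'his' -> 1
  'ate' -> 0
  'his' -> 1
  'big' -> 3
  'her' -> 2
  'big' -> 3
  'ate' -> 0
  'big' -> 3

Encoded: [1, 0, 1, 3, 2, 3, 0, 3]


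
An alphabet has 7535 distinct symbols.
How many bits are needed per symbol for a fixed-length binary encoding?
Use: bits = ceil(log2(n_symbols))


log2(7535) = 12.8794
Bracket: 2^12 = 4096 < 7535 <= 2^13 = 8192
So ceil(log2(7535)) = 13

bits = ceil(log2(7535)) = ceil(12.8794) = 13 bits


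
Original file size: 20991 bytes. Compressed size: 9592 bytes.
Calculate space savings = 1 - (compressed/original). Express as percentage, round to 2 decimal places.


ratio = compressed/original = 9592/20991 = 0.456958
savings = 1 - ratio = 1 - 0.456958 = 0.543042
as a percentage: 0.543042 * 100 = 54.3%

Space savings = 1 - 9592/20991 = 54.3%


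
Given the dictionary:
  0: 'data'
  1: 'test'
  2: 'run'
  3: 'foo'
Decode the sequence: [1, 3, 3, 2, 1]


Look up each index in the dictionary:
  1 -> 'test'
  3 -> 'foo'
  3 -> 'foo'
  2 -> 'run'
  1 -> 'test'

Decoded: "test foo foo run test"


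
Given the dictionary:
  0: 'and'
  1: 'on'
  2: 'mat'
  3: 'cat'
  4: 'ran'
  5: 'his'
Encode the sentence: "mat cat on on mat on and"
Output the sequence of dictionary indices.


Look up each word in the dictionary:
  'mat' -> 2
  'cat' -> 3
  'on' -> 1
  'on' -> 1
  'mat' -> 2
  'on' -> 1
  'and' -> 0

Encoded: [2, 3, 1, 1, 2, 1, 0]


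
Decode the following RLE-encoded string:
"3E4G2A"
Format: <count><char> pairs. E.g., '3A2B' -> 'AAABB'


Expanding each <count><char> pair:
  3E -> 'EEE'
  4G -> 'GGGG'
  2A -> 'AA'

Decoded = EEEGGGGAA


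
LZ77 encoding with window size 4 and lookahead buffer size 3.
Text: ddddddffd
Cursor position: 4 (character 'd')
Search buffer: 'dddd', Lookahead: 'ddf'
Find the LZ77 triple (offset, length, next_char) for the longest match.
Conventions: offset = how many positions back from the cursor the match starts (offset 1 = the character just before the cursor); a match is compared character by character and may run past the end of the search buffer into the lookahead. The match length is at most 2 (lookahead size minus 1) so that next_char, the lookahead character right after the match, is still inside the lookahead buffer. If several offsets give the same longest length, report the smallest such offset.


Try each offset into the search buffer:
  offset=1 (pos 3, char 'd'): match length 2
  offset=2 (pos 2, char 'd'): match length 2
  offset=3 (pos 1, char 'd'): match length 2
  offset=4 (pos 0, char 'd'): match length 2
Longest match has length 2, found at offsets 1, 2, 3, 4; take the smallest, offset 1.
next_char = character at position 4 + 2 = 6 -> 'f'

Best match: offset=1, length=2 (matching 'dd' starting at position 3)
LZ77 triple: (1, 2, 'f')


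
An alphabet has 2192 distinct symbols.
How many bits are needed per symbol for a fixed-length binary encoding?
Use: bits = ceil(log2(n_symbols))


log2(2192) = 11.098
Bracket: 2^11 = 2048 < 2192 <= 2^12 = 4096
So ceil(log2(2192)) = 12

bits = ceil(log2(2192)) = ceil(11.098) = 12 bits


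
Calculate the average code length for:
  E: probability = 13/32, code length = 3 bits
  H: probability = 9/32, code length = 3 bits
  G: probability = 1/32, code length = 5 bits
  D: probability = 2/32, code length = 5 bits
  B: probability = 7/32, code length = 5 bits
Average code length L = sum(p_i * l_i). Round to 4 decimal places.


Weighted contributions p_i * l_i:
  E: (13/32) * 3 = 39/32
  H: (9/32) * 3 = 27/32
  G: (1/32) * 5 = 5/32
  D: (2/32) * 5 = 10/32
  B: (7/32) * 5 = 35/32
Sum = (39 + 27 + 5 + 10 + 35)/32 = 116/32

L = 116/32 = 3.6250 bits/symbol


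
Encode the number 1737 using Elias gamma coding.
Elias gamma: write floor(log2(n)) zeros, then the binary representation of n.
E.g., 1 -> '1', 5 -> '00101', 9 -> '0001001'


num_bits = floor(log2(1737)) + 1 = 11
leading_zeros = num_bits - 1 = 10
binary(1737) = 11011001001

Elias gamma(1737) = '0000000000' + '11011001001' = 000000000011011001001 (21 bits)


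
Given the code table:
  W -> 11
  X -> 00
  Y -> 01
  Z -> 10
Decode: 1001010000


Decoding:
10 -> Z
01 -> Y
01 -> Y
00 -> X
00 -> X


Result: ZYYXX


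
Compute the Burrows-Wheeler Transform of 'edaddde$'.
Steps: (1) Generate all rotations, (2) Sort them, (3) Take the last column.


Rotations (sorted):
  0: $edaddde -> last char: e
  1: addde$ed -> last char: d
  2: daddde$e -> last char: e
  3: ddde$eda -> last char: a
  4: dde$edad -> last char: d
  5: de$edadd -> last char: d
  6: e$edaddd -> last char: d
  7: edaddde$ -> last char: $


BWT = edeaddd$


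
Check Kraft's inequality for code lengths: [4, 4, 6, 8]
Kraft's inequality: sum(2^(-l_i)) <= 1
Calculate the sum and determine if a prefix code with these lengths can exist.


Sum = 2^(-4) + 2^(-4) + 2^(-6) + 2^(-8)
    = 0.0625 + 0.0625 + 0.015625 + 0.00390625
    = 37/256 = 0.14453125
Since 0.14453125 <= 1, Kraft's inequality IS satisfied.
A prefix code with these lengths CAN exist.

Kraft sum = 0.14453125. Satisfied.


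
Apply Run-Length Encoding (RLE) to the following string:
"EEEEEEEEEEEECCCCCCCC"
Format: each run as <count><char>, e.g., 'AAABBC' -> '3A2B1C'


Scanning runs left to right:
  i=0: run of 'E' x 12 -> '12E'
  i=12: run of 'C' x 8 -> '8C'

RLE = 12E8C


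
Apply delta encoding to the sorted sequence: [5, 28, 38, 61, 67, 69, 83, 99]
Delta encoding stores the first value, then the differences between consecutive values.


First value: 5
Deltas:
  28 - 5 = 23
  38 - 28 = 10
  61 - 38 = 23
  67 - 61 = 6
  69 - 67 = 2
  83 - 69 = 14
  99 - 83 = 16


Delta encoded: [5, 23, 10, 23, 6, 2, 14, 16]


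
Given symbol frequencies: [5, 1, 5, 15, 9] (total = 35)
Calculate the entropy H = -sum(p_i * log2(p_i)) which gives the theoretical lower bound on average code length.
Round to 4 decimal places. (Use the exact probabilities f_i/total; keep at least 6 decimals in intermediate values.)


Per-symbol terms -p_i * log2(p_i) with p_i = f_i/35:
  p = 5/35 = 0.142857: log2(p) = -2.807355, -p*log2(p) = 0.401051
  p = 1/35 = 0.028571: log2(p) = -5.129283, -p*log2(p) = 0.146551
  p = 5/35 = 0.142857: log2(p) = -2.807355, -p*log2(p) = 0.401051
  p = 15/35 = 0.428571: log2(p) = -1.222392, -p*log2(p) = 0.523882
  p = 9/35 = 0.257143: log2(p) = -1.959358, -p*log2(p) = 0.503835
H = 0.401051 + 0.146551 + 0.401051 + 0.523882 + 0.503835 = 1.976370

H = 1.9764 bits/symbol


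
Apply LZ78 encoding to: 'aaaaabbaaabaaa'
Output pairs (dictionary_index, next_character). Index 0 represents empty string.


LZ78 encoding steps:
Dictionary: {0: ''}
Step 1: w='' (idx 0), next='a' -> output (0, 'a'), add 'a' as idx 1
Step 2: w='a' (idx 1), next='a' -> output (1, 'a'), add 'aa' as idx 2
Step 3: w='aa' (idx 2), next='b' -> output (2, 'b'), add 'aab' as idx 3
Step 4: w='' (idx 0), next='b' -> output (0, 'b'), add 'b' as idx 4
Step 5: w='aa' (idx 2), next='a' -> output (2, 'a'), add 'aaa' as idx 5
Step 6: w='b' (idx 4), next='a' -> output (4, 'a'), add 'ba' as idx 6
Step 7: w='aa' (idx 2), end of input -> output (2, '')


Encoded: [(0, 'a'), (1, 'a'), (2, 'b'), (0, 'b'), (2, 'a'), (4, 'a'), (2, '')]


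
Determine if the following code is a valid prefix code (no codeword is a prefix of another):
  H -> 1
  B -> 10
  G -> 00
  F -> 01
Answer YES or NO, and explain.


Checking each pair (does one codeword prefix another?):
  H='1' vs B='10': prefix -- VIOLATION

NO -- this is NOT a valid prefix code. H (1) is a prefix of B (10).


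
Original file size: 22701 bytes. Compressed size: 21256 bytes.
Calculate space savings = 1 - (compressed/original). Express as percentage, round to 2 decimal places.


ratio = compressed/original = 21256/22701 = 0.936346
savings = 1 - ratio = 1 - 0.936346 = 0.063654
as a percentage: 0.063654 * 100 = 6.37%

Space savings = 1 - 21256/22701 = 6.37%


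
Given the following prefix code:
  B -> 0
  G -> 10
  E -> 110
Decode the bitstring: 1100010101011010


Decoding step by step:
Bits 110 -> E
Bits 0 -> B
Bits 0 -> B
Bits 10 -> G
Bits 10 -> G
Bits 10 -> G
Bits 110 -> E
Bits 10 -> G


Decoded message: EBBGGGEG


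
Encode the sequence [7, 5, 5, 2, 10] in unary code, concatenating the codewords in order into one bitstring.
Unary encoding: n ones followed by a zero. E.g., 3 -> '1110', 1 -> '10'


Encode each number as n ones followed by a terminating 0:
  7 -> 11111110 (8 bits)
  5 -> 111110 (6 bits)
  5 -> 111110 (6 bits)
  2 -> 110 (3 bits)
  10 -> 11111111110 (11 bits)
Total length = 8 + 6 + 6 + 3 + 11 = 34 bits.

Unary([7, 5, 5, 2, 10]) = 1111111011111011111011011111111110 (34 bits)


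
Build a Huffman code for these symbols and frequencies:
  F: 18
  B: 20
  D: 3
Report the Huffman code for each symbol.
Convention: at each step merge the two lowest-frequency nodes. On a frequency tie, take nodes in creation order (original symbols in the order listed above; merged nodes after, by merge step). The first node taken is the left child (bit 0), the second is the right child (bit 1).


Huffman tree construction:
Step 1: Merge D(3) + F(18) = 21
Step 2: Merge B(20) + (D+F)(21) = 41
Read each symbol's code off the tree from the root (left child = 0, right child = 1).

Codes:
  F: 11 (length 2)
  B: 0 (length 1)
  D: 10 (length 2)
Average code length: 62/41 = 1.5122 bits/symbol


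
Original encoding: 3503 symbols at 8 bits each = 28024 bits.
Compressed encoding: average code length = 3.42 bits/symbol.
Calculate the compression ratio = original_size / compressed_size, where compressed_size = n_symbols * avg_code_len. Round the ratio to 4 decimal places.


original_size = n_symbols * orig_bits = 3503 * 8 = 28024 bits
compressed_size = n_symbols * avg_code_len = 3503 * 3.42 = 11980.26 bits
ratio = original_size / compressed_size = 28024 / 11980.26 = 2.3392

Compression ratio = 2.3392


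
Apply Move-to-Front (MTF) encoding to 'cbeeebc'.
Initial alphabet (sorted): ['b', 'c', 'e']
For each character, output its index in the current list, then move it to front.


MTF encoding:
'c': index 1 in ['b', 'c', 'e'] -> ['c', 'b', 'e']
'b': index 1 in ['c', 'b', 'e'] -> ['b', 'c', 'e']
'e': index 2 in ['b', 'c', 'e'] -> ['e', 'b', 'c']
'e': index 0 in ['e', 'b', 'c'] -> ['e', 'b', 'c']
'e': index 0 in ['e', 'b', 'c'] -> ['e', 'b', 'c']
'b': index 1 in ['e', 'b', 'c'] -> ['b', 'e', 'c']
'c': index 2 in ['b', 'e', 'c'] -> ['c', 'b', 'e']


Output: [1, 1, 2, 0, 0, 1, 2]


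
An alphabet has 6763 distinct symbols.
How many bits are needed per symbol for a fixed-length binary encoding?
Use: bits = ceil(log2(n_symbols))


log2(6763) = 12.7234
Bracket: 2^12 = 4096 < 6763 <= 2^13 = 8192
So ceil(log2(6763)) = 13

bits = ceil(log2(6763)) = ceil(12.7234) = 13 bits


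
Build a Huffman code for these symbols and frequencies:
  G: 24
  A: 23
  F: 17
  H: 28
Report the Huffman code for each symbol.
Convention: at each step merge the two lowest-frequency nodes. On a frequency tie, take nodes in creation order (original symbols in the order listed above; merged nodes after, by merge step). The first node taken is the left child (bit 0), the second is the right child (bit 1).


Huffman tree construction:
Step 1: Merge F(17) + A(23) = 40
Step 2: Merge G(24) + H(28) = 52
Step 3: Merge (F+A)(40) + (G+H)(52) = 92
Read each symbol's code off the tree from the root (left child = 0, right child = 1).

Codes:
  G: 10 (length 2)
  A: 01 (length 2)
  F: 00 (length 2)
  H: 11 (length 2)
Average code length: 184/92 = 2.0000 bits/symbol


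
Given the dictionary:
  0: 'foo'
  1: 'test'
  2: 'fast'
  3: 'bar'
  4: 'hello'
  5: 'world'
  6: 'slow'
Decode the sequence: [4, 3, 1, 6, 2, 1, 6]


Look up each index in the dictionary:
  4 -> 'hello'
  3 -> 'bar'
  1 -> 'test'
  6 -> 'slow'
  2 -> 'fast'
  1 -> 'test'
  6 -> 'slow'

Decoded: "hello bar test slow fast test slow"


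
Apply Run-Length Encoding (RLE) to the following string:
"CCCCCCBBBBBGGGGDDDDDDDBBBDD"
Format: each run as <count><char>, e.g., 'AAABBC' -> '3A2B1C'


Scanning runs left to right:
  i=0: run of 'C' x 6 -> '6C'
  i=6: run of 'B' x 5 -> '5B'
  i=11: run of 'G' x 4 -> '4G'
  i=15: run of 'D' x 7 -> '7D'
  i=22: run of 'B' x 3 -> '3B'
  i=25: run of 'D' x 2 -> '2D'

RLE = 6C5B4G7D3B2D


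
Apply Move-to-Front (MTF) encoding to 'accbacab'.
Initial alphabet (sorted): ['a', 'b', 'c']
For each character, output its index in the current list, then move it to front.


MTF encoding:
'a': index 0 in ['a', 'b', 'c'] -> ['a', 'b', 'c']
'c': index 2 in ['a', 'b', 'c'] -> ['c', 'a', 'b']
'c': index 0 in ['c', 'a', 'b'] -> ['c', 'a', 'b']
'b': index 2 in ['c', 'a', 'b'] -> ['b', 'c', 'a']
'a': index 2 in ['b', 'c', 'a'] -> ['a', 'b', 'c']
'c': index 2 in ['a', 'b', 'c'] -> ['c', 'a', 'b']
'a': index 1 in ['c', 'a', 'b'] -> ['a', 'c', 'b']
'b': index 2 in ['a', 'c', 'b'] -> ['b', 'a', 'c']


Output: [0, 2, 0, 2, 2, 2, 1, 2]


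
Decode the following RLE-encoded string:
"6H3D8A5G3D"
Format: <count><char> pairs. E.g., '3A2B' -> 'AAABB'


Expanding each <count><char> pair:
  6H -> 'HHHHHH'
  3D -> 'DDD'
  8A -> 'AAAAAAAA'
  5G -> 'GGGGG'
  3D -> 'DDD'

Decoded = HHHHHHDDDAAAAAAAAGGGGGDDD


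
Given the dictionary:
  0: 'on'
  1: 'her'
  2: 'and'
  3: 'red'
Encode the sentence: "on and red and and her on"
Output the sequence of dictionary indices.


Look up each word in the dictionary:
  'on' -> 0
  'and' -> 2
  'red' -> 3
  'and' -> 2
  'and' -> 2
  'her' -> 1
  'on' -> 0

Encoded: [0, 2, 3, 2, 2, 1, 0]


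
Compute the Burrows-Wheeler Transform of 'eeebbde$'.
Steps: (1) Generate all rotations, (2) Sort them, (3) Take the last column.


Rotations (sorted):
  0: $eeebbde -> last char: e
  1: bbde$eee -> last char: e
  2: bde$eeeb -> last char: b
  3: de$eeebb -> last char: b
  4: e$eeebbd -> last char: d
  5: ebbde$ee -> last char: e
  6: eebbde$e -> last char: e
  7: eeebbde$ -> last char: $


BWT = eebbdee$


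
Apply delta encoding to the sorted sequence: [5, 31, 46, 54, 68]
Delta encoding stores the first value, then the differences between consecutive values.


First value: 5
Deltas:
  31 - 5 = 26
  46 - 31 = 15
  54 - 46 = 8
  68 - 54 = 14


Delta encoded: [5, 26, 15, 8, 14]


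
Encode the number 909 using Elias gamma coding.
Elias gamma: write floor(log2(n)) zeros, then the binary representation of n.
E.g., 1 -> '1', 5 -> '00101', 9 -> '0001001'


num_bits = floor(log2(909)) + 1 = 10
leading_zeros = num_bits - 1 = 9
binary(909) = 1110001101

Elias gamma(909) = '000000000' + '1110001101' = 0000000001110001101 (19 bits)


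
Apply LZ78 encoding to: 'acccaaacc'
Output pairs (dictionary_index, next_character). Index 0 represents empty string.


LZ78 encoding steps:
Dictionary: {0: ''}
Step 1: w='' (idx 0), next='a' -> output (0, 'a'), add 'a' as idx 1
Step 2: w='' (idx 0), next='c' -> output (0, 'c'), add 'c' as idx 2
Step 3: w='c' (idx 2), next='c' -> output (2, 'c'), add 'cc' as idx 3
Step 4: w='a' (idx 1), next='a' -> output (1, 'a'), add 'aa' as idx 4
Step 5: w='a' (idx 1), next='c' -> output (1, 'c'), add 'ac' as idx 5
Step 6: w='c' (idx 2), end of input -> output (2, '')


Encoded: [(0, 'a'), (0, 'c'), (2, 'c'), (1, 'a'), (1, 'c'), (2, '')]


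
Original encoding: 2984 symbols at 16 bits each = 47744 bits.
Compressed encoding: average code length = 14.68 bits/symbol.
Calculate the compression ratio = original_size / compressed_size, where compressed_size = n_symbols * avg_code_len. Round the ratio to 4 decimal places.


original_size = n_symbols * orig_bits = 2984 * 16 = 47744 bits
compressed_size = n_symbols * avg_code_len = 2984 * 14.68 = 43805.12 bits
ratio = original_size / compressed_size = 47744 / 43805.12 = 1.0899

Compression ratio = 1.0899


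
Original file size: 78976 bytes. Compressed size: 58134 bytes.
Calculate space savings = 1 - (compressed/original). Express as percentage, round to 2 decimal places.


ratio = compressed/original = 58134/78976 = 0.736097
savings = 1 - ratio = 1 - 0.736097 = 0.263903
as a percentage: 0.263903 * 100 = 26.39%

Space savings = 1 - 58134/78976 = 26.39%


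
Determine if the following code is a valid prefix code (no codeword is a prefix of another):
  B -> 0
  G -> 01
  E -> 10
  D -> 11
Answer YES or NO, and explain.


Checking each pair (does one codeword prefix another?):
  B='0' vs G='01': prefix -- VIOLATION

NO -- this is NOT a valid prefix code. B (0) is a prefix of G (01).


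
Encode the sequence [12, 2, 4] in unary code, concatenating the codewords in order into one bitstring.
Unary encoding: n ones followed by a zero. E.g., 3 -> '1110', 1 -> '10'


Encode each number as n ones followed by a terminating 0:
  12 -> 1111111111110 (13 bits)
  2 -> 110 (3 bits)
  4 -> 11110 (5 bits)
Total length = 13 + 3 + 5 = 21 bits.

Unary([12, 2, 4]) = 111111111111011011110 (21 bits)


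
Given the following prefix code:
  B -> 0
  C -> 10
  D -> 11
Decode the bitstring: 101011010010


Decoding step by step:
Bits 10 -> C
Bits 10 -> C
Bits 11 -> D
Bits 0 -> B
Bits 10 -> C
Bits 0 -> B
Bits 10 -> C


Decoded message: CCDBCBC


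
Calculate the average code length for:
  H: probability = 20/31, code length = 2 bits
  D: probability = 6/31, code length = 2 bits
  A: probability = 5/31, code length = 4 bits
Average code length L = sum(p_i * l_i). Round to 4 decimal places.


Weighted contributions p_i * l_i:
  H: (20/31) * 2 = 40/31
  D: (6/31) * 2 = 12/31
  A: (5/31) * 4 = 20/31
Sum = (40 + 12 + 20)/31 = 72/31

L = 72/31 = 2.3226 bits/symbol


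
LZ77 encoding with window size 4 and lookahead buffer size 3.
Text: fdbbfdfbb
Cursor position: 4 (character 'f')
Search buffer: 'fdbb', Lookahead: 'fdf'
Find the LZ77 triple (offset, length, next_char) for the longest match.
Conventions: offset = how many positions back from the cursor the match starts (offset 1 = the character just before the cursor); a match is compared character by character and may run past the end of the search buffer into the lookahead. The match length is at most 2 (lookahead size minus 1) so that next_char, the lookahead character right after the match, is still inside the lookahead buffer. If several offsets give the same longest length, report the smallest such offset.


Try each offset into the search buffer:
  offset=1 (pos 3, char 'b'): match length 0
  offset=2 (pos 2, char 'b'): match length 0
  offset=3 (pos 1, char 'd'): match length 0
  offset=4 (pos 0, char 'f'): match length 2
Longest match has length 2 at offset 4.
next_char = character at position 4 + 2 = 6 -> 'f'

Best match: offset=4, length=2 (matching 'fd' starting at position 0)
LZ77 triple: (4, 2, 'f')


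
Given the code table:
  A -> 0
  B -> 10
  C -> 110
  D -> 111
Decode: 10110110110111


Decoding:
10 -> B
110 -> C
110 -> C
110 -> C
111 -> D


Result: BCCCD


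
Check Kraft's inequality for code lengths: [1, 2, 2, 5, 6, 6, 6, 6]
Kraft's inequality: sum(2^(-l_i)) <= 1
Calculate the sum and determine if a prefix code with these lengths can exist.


Sum = 2^(-1) + 2^(-2) + 2^(-2) + 2^(-5) + 2^(-6) + 2^(-6) + 2^(-6) + 2^(-6)
    = 0.5 + 0.25 + 0.25 + 0.03125 + 0.015625 + 0.015625 + 0.015625 + 0.015625
    = 70/64 = 1.09375
Since 1.09375 > 1, Kraft's inequality is NOT satisfied.
A prefix code with these lengths CANNOT exist.

Kraft sum = 1.09375. Not satisfied.


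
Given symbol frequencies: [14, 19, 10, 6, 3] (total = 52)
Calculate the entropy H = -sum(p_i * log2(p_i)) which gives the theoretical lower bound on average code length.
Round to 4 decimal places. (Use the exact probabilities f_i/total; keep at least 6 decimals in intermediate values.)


Per-symbol terms -p_i * log2(p_i) with p_i = f_i/52:
  p = 14/52 = 0.269231: log2(p) = -1.893085, -p*log2(p) = 0.509677
  p = 19/52 = 0.365385: log2(p) = -1.452512, -p*log2(p) = 0.530726
  p = 10/52 = 0.192308: log2(p) = -2.378512, -p*log2(p) = 0.457406
  p = 6/52 = 0.115385: log2(p) = -3.115477, -p*log2(p) = 0.359478
  p = 3/52 = 0.057692: log2(p) = -4.115477, -p*log2(p) = 0.237431
H = 0.509677 + 0.530726 + 0.457406 + 0.359478 + 0.237431 = 2.094718

H = 2.0947 bits/symbol


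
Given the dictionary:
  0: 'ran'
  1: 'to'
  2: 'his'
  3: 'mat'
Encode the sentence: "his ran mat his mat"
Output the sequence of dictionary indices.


Look up each word in the dictionary:
  'his' -> 2
  'ran' -> 0
  'mat' -> 3
  'his' -> 2
  'mat' -> 3

Encoded: [2, 0, 3, 2, 3]


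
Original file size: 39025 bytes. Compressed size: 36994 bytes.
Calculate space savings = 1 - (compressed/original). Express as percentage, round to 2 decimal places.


ratio = compressed/original = 36994/39025 = 0.947956
savings = 1 - ratio = 1 - 0.947956 = 0.052044
as a percentage: 0.052044 * 100 = 5.2%

Space savings = 1 - 36994/39025 = 5.2%


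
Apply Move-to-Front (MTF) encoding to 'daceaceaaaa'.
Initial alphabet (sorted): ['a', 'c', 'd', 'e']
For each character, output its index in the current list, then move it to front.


MTF encoding:
'd': index 2 in ['a', 'c', 'd', 'e'] -> ['d', 'a', 'c', 'e']
'a': index 1 in ['d', 'a', 'c', 'e'] -> ['a', 'd', 'c', 'e']
'c': index 2 in ['a', 'd', 'c', 'e'] -> ['c', 'a', 'd', 'e']
'e': index 3 in ['c', 'a', 'd', 'e'] -> ['e', 'c', 'a', 'd']
'a': index 2 in ['e', 'c', 'a', 'd'] -> ['a', 'e', 'c', 'd']
'c': index 2 in ['a', 'e', 'c', 'd'] -> ['c', 'a', 'e', 'd']
'e': index 2 in ['c', 'a', 'e', 'd'] -> ['e', 'c', 'a', 'd']
'a': index 2 in ['e', 'c', 'a', 'd'] -> ['a', 'e', 'c', 'd']
'a': index 0 in ['a', 'e', 'c', 'd'] -> ['a', 'e', 'c', 'd']
'a': index 0 in ['a', 'e', 'c', 'd'] -> ['a', 'e', 'c', 'd']
'a': index 0 in ['a', 'e', 'c', 'd'] -> ['a', 'e', 'c', 'd']


Output: [2, 1, 2, 3, 2, 2, 2, 2, 0, 0, 0]
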